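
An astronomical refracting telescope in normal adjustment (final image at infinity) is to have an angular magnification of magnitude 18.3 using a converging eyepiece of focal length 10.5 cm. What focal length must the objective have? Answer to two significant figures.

190 cm

|M| = f_obj/|f_eye|, so f_obj = |M| x |f_eye| = 18.3 x 10.5 = 192.150 cm.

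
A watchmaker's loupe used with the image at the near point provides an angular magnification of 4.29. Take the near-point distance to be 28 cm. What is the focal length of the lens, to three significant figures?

For the image at the near point, M = 1 + D/f.
f = D/(M - 1) = 28/(4.29 - 1) = 8.511 cm.

8.51 cm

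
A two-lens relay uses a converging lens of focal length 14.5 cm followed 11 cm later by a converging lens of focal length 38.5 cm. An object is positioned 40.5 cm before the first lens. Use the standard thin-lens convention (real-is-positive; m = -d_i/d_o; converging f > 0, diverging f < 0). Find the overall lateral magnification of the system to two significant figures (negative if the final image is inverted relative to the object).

-0.43

Applying the thin-lens equation to the first lens, 1/14.5 = 1/40.5 + 1/d_i1, which gives d_i1 = 22.587 cm.
Its lateral magnification is m_1 = -d_i1/d_o1 = -(22.587)/40.5 = -0.5577.
Since 22.587 cm > 11 cm, the first image lies past the second lens and serves as a virtual object: d_o2 = L - d_i1 = -11.587 cm.
Applying the thin-lens equation again with f_2 = 38.5 cm and d_o2 = -11.587 cm gives d_i2 = 8.906 cm.
m_2 = -(8.906)/(-11.587) = 0.7687.
The system's lateral magnification is m_1 m_2 = (-0.5577)(0.7687) = -0.4287.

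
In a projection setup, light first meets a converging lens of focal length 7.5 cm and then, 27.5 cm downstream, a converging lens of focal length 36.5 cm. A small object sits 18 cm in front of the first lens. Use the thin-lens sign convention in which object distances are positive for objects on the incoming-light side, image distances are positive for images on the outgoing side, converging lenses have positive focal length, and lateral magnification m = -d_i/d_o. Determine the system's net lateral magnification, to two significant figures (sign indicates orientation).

-1.2

First lens: d_i1 = 1/(1/7.5 - 1/18) = 12.857 cm.
m_1 = -(12.857)/18 = -0.7143.
The intermediate image is 12.857 cm to the right of lens 1, so d_o2 = L - d_i1 = 27.5 - 12.857 = 14.643 cm.
Second lens: d_i2 = 1/(1/36.5 - 1/(14.643)) = -24.453 cm.
m_2 = -(-24.453)/(14.643) = 1.6699.
Total m = m_1 x m_2 = (-0.7143)(1.6699) = -1.1928.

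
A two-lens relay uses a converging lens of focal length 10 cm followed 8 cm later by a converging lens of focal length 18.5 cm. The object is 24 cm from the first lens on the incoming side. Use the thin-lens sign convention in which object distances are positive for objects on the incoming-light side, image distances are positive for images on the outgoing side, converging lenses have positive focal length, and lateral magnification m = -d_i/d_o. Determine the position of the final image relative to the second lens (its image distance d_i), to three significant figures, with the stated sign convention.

Applying the thin-lens equation to the first lens, 1/10 = 1/24 + 1/d_i1, which gives d_i1 = 17.143 cm.
This image would form 17.143 cm past lens 1, i.e. 9.143 cm beyond lens 2, so it is a virtual object for lens 2: d_o2 = 8 - 17.143 = -9.143 cm.
Applying the thin-lens equation again with f_2 = 18.5 cm and d_o2 = -9.143 cm gives d_i2 = 6.119 cm.

6.12 cm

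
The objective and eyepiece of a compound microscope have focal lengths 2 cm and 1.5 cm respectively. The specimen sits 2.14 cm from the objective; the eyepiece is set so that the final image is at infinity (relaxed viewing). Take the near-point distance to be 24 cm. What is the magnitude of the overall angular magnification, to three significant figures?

229

Objective: 1/d_i = 1/f_obj - 1/d_o = 1/2 - 1/2.14 = 0.03271 cm^-1, so d_i = 30.571 cm.
m_obj = -d_i/d_o = -30.571/2.14 = -14.286.
Eyepiece angular magnification (image at infinity): M_eye = D/f_e = 24/1.5 = 16.000.
Overall M = m_obj x M_eye = (-14.286)(16.000) = -228.57.
|M| = 228.57.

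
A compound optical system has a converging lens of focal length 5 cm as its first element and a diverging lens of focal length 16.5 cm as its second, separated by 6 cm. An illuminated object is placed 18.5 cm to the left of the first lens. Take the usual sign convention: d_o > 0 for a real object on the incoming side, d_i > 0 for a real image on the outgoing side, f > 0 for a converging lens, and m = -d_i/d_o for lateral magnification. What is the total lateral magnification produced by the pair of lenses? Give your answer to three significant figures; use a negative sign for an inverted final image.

-0.391

Lens 1: 1/d_i1 = 1/f_1 - 1/d_o1 = 1/5 - 1/18.5 = 0.14595 cm^-1, so d_i1 = 6.852 cm.
m_1 = -(6.852)/18.5 = -0.3704.
Since 6.852 cm > 6 cm, the first image lies past the second lens and serves as a virtual object: d_o2 = L - d_i1 = -0.852 cm.
Lens 2: 1/d_i2 = 1/f_2 - 1/d_o2 = 1/(-16.5) - 1/(-0.852) = 1.11331 cm^-1, so d_i2 = 0.898 cm.
m_2 = -(0.898)/(-0.852) = 1.0544.
Total m = m_1 x m_2 = (-0.3704)(1.0544) = -0.3905.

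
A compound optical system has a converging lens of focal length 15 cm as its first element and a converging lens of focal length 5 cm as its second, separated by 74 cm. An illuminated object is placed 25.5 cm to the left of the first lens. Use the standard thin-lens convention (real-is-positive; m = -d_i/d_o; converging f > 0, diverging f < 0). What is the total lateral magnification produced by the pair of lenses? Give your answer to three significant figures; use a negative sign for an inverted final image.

0.219

Applying the thin-lens equation to the first lens, 1/15 = 1/25.5 + 1/d_i1, which gives d_i1 = 36.429 cm.
Its lateral magnification is m_1 = -d_i1/d_o1 = -(36.429)/25.5 = -1.4286.
The intermediate image is 36.429 cm to the right of lens 1, so d_o2 = L - d_i1 = 74 - 36.429 = 37.571 cm.
Applying the thin-lens equation again with f_2 = 5 cm and d_o2 = 37.571 cm gives d_i2 = 5.768 cm.
m_2 = -(5.768)/(37.571) = -0.1535.
Overall magnification: m = m_1 m_2 = 0.2193.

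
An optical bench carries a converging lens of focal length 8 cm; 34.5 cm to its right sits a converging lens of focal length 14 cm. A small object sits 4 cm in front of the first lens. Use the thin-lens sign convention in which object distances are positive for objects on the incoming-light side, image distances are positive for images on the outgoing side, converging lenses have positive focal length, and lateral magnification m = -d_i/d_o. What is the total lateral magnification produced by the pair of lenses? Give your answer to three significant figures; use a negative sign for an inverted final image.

-0.982

Lens 1: 1/d_i1 = 1/f_1 - 1/d_o1 = 1/8 - 1/4 = -0.12500 cm^-1, so d_i1 = -8.000 cm.
m_1 = -(-8.000)/4 = 2.0000.
With d_i1 < 0 the first image is virtual and lies on the object side; the object distance for lens 2 is d_o2 = 34.5 - (-8.000) = 42.500 cm.
Lens 2: 1/d_i2 = 1/f_2 - 1/d_o2 = 1/14 - 1/(42.500) = 0.04790 cm^-1, so d_i2 = 20.877 cm.
m_2 = -(20.877)/(42.500) = -0.4912.
The system's lateral magnification is m_1 m_2 = (2.0000)(-0.4912) = -0.9825.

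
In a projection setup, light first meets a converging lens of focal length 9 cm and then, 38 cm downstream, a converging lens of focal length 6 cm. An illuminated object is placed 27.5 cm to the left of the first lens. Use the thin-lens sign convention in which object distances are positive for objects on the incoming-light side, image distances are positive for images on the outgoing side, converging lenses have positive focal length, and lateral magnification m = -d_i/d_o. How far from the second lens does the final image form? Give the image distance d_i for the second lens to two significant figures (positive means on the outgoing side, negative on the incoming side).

7.9 cm

Lens 1: 1/d_i1 = 1/f_1 - 1/d_o1 = 1/9 - 1/27.5 = 0.07475 cm^-1, so d_i1 = 13.378 cm.
The intermediate image is 13.378 cm to the right of lens 1, so d_o2 = L - d_i1 = 38 - 13.378 = 24.622 cm.
Lens 2: 1/d_i2 = 1/f_2 - 1/d_o2 = 1/6 - 1/(24.622) = 0.12605 cm^-1, so d_i2 = 7.933 cm.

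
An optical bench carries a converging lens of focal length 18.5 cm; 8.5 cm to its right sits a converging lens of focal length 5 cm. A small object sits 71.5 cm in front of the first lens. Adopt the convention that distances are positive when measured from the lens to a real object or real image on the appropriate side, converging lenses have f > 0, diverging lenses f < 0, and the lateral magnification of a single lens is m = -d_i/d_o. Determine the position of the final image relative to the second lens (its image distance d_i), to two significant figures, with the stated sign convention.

Applying the thin-lens equation to the first lens, 1/18.5 = 1/71.5 + 1/d_i1, which gives d_i1 = 24.958 cm.
Since 24.958 cm > 8.5 cm, the first image lies past the second lens and serves as a virtual object: d_o2 = L - d_i1 = -16.458 cm.
Applying the thin-lens equation again with f_2 = 5 cm and d_o2 = -16.458 cm gives d_i2 = 3.835 cm.

3.8 cm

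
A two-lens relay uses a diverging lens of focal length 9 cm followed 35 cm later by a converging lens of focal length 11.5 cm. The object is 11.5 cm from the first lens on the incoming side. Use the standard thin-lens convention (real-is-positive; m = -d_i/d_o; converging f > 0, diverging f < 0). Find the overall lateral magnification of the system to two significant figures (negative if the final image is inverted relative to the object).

-0.18

Lens 1: 1/d_i1 = 1/f_1 - 1/d_o1 = 1/(-9) - 1/11.5 = -0.19807 cm^-1, so d_i1 = -5.049 cm.
m_1 = -(-5.049)/11.5 = 0.4390.
With d_i1 < 0 the first image is virtual and lies on the object side; the object distance for lens 2 is d_o2 = 35 - (-5.049) = 40.049 cm.
Lens 2: 1/d_i2 = 1/f_2 - 1/d_o2 = 1/11.5 - 1/(40.049) = 0.06199 cm^-1, so d_i2 = 16.132 cm.
m_2 = -(16.132)/(40.049) = -0.4028.
Total m = m_1 x m_2 = (0.4390)(-0.4028) = -0.1768.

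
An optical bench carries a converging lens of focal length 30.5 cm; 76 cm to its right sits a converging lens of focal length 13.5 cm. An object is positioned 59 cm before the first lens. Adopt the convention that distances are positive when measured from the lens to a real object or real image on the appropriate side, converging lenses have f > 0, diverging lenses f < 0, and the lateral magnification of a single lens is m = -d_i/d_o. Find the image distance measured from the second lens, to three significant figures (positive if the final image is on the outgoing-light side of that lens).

First lens: d_i1 = 1/(1/30.5 - 1/59) = 63.140 cm.
That image sits 12.860 cm in front of the second lens, so d_o2 = 12.860 cm.
Second lens: d_i2 = 1/(1/13.5 - 1/(12.860)) = -271.110 cm.

-271 cm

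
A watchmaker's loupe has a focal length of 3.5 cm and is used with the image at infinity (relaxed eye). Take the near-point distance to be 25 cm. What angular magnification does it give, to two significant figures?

M = D/f = 25/3.5 = 7.143.

7.1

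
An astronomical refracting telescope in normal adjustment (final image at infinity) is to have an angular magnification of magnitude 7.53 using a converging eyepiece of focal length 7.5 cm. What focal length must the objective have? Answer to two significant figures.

56 cm

|M| = f_obj/|f_eye|, so f_obj = |M| x |f_eye| = 7.53 x 7.5 = 56.475 cm.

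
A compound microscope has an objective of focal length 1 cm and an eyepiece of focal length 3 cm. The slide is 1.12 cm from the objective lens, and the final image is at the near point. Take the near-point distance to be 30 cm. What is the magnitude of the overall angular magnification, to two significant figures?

92

Objective: 1/d_i = 1/f_obj - 1/d_o = 1/1 - 1/1.12 = 0.10714 cm^-1, so d_i = 9.333 cm.
m_obj = -d_i/d_o = -9.333/1.12 = -8.333.
Eyepiece angular magnification (image at near point): M_eye = 1 + D/f_e = 1 + 30/3 = 11.000.
Overall M = m_obj x M_eye = (-8.333)(11.000) = -91.67.
|M| = 91.67.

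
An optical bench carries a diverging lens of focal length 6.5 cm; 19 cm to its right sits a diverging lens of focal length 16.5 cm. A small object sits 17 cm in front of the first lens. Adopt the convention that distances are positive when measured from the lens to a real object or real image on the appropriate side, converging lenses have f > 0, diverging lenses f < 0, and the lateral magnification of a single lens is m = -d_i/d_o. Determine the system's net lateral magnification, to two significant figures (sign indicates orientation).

Lens 1: 1/d_i1 = 1/f_1 - 1/d_o1 = 1/(-6.5) - 1/17 = -0.21267 cm^-1, so d_i1 = -4.702 cm.
m_1 = -(-4.702)/17 = 0.2766.
The intermediate image is virtual, 4.702 cm to the left of lens 1, so d_o2 = L - d_i1 = 19 - (-4.702) = 23.702 cm.
Lens 2: 1/d_i2 = 1/f_2 - 1/d_o2 = 1/(-16.5) - 1/(23.702) = -0.10280 cm^-1, so d_i2 = -9.728 cm.
m_2 = -(-9.728)/(23.702) = 0.4104.
The system's lateral magnification is m_1 m_2 = (0.2766)(0.4104) = 0.1135.

0.11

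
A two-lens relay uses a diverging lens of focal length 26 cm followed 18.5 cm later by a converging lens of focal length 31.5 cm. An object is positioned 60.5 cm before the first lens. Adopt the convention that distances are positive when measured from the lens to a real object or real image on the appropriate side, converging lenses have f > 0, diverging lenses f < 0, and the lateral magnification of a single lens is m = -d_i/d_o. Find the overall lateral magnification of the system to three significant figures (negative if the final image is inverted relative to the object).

First lens: d_i1 = 1/(1/(-26) - 1/60.5) = -18.185 cm.
m_1 = -(-18.185)/60.5 = 0.3006.
With d_i1 < 0 the first image is virtual and lies on the object side; the object distance for lens 2 is d_o2 = 18.5 - (-18.185) = 36.685 cm.
Second lens: d_i2 = 1/(1/31.5 - 1/(36.685)) = 222.870 cm.
m_2 = -(222.870)/(36.685) = -6.0753.
Total m = m_1 x m_2 = (0.3006)(-6.0753) = -1.8261.

-1.83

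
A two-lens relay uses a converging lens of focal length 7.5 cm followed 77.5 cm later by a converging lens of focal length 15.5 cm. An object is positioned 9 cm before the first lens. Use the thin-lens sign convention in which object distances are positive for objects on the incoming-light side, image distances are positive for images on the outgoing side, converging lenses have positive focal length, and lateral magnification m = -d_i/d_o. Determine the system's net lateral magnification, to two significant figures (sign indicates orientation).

Lens 1: 1/d_i1 = 1/f_1 - 1/d_o1 = 1/7.5 - 1/9 = 0.02222 cm^-1, so d_i1 = 45.000 cm.
m_1 = -(45.000)/9 = -5.0000.
The intermediate image is 45.000 cm to the right of lens 1, so d_o2 = L - d_i1 = 77.5 - 45.000 = 32.500 cm.
Lens 2: 1/d_i2 = 1/f_2 - 1/d_o2 = 1/15.5 - 1/(32.500) = 0.03375 cm^-1, so d_i2 = 29.632 cm.
m_2 = -(29.632)/(32.500) = -0.9118.
Overall magnification: m = m_1 m_2 = 4.5588.

4.6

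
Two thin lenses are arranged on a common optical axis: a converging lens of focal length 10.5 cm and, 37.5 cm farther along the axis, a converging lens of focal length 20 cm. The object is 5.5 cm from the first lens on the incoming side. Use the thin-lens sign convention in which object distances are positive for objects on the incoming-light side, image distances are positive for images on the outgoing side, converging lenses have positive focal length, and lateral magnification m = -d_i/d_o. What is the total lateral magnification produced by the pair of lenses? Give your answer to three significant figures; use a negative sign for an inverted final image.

-1.45

Applying the thin-lens equation to the first lens, 1/10.5 = 1/5.5 + 1/d_i1, which gives d_i1 = -11.550 cm.
Its lateral magnification is m_1 = -d_i1/d_o1 = -(-11.550)/5.5 = 2.1000.
With d_i1 < 0 the first image is virtual and lies on the object side; the object distance for lens 2 is d_o2 = 37.5 - (-11.550) = 49.050 cm.
Applying the thin-lens equation again with f_2 = 20 cm and d_o2 = 49.050 cm gives d_i2 = 33.769 cm.
m_2 = -(33.769)/(49.050) = -0.6885.
Total m = m_1 x m_2 = (2.1000)(-0.6885) = -1.4458.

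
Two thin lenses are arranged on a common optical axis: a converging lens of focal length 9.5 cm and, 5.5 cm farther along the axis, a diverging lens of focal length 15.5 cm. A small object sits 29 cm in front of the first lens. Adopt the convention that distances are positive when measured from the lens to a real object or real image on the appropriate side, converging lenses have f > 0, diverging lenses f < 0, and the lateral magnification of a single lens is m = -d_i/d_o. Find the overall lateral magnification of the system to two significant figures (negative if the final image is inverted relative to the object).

Applying the thin-lens equation to the first lens, 1/9.5 = 1/29 + 1/d_i1, which gives d_i1 = 14.128 cm.
Its lateral magnification is m_1 = -d_i1/d_o1 = -(14.128)/29 = -0.4872.
This image would form 14.128 cm past lens 1, i.e. 8.628 cm beyond lens 2, so it is a virtual object for lens 2: d_o2 = 5.5 - 14.128 = -8.628 cm.
Applying the thin-lens equation again with f_2 = -15.5 cm and d_o2 = -8.628 cm gives d_i2 = 19.462 cm.
m_2 = -(19.462)/(-8.628) = 2.2556.
Total m = m_1 x m_2 = (-0.4872)(2.2556) = -1.0989.

-1.1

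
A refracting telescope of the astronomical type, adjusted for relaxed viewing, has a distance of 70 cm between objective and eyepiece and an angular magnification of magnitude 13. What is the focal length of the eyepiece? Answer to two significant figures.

5.0 cm

In normal adjustment the tube length equals f_obj + f_eye and |M| = f_obj/f_eye.
So f_obj = 13 f_eye and 13 f_eye + f_eye = 70 cm, giving f_eye = 70/14 = 5.000 cm and f_obj = 65.000 cm.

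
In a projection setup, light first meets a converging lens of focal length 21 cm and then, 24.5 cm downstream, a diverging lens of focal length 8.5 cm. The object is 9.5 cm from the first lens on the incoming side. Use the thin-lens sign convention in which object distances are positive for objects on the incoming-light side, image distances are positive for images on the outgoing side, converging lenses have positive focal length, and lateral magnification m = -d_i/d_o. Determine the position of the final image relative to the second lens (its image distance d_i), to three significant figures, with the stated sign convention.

-7.06 cm

Applying the thin-lens equation to the first lens, 1/21 = 1/9.5 + 1/d_i1, which gives d_i1 = -17.348 cm.
The intermediate image is virtual, 17.348 cm to the left of lens 1, so d_o2 = L - d_i1 = 24.5 - (-17.348) = 41.848 cm.
Applying the thin-lens equation again with f_2 = -8.5 cm and d_o2 = 41.848 cm gives d_i2 = -7.065 cm.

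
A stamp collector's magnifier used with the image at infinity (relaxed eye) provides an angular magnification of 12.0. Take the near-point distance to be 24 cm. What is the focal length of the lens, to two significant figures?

For the image at infinity, M = D/f.
f = D/M = 24/12.0 = 2.000 cm.

2.0 cm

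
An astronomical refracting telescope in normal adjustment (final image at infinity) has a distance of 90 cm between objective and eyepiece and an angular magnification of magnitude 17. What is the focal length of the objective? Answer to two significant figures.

85 cm

In normal adjustment the tube length equals f_obj + f_eye and |M| = f_obj/f_eye.
So f_obj = 17 f_eye and 17 f_eye + f_eye = 90 cm, giving f_eye = 90/18 = 5.000 cm and f_obj = 85.000 cm.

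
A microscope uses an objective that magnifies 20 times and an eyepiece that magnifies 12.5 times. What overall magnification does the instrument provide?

The overall magnification of a compound microscope is the product of the objective and eyepiece magnifications:
M = M_obj x M_eye = 20 x 12.5 = 250.

250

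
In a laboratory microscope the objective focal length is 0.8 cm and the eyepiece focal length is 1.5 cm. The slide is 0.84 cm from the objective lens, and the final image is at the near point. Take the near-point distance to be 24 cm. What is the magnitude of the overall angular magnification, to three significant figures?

340

Objective: 1/d_i = 1/f_obj - 1/d_o = 1/0.8 - 1/0.84 = 0.05952 cm^-1, so d_i = 16.800 cm.
m_obj = -d_i/d_o = -16.800/0.84 = -20.000.
Eyepiece angular magnification (image at near point): M_eye = 1 + D/f_e = 1 + 24/1.5 = 17.000.
Overall M = m_obj x M_eye = (-20.000)(17.000) = -340.00.
|M| = 340.00.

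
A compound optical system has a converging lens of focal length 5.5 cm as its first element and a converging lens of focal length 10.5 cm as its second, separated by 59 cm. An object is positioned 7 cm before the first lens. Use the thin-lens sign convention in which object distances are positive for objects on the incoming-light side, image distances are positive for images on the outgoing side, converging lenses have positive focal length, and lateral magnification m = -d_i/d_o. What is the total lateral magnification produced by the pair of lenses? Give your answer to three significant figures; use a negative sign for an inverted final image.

1.69

Applying the thin-lens equation to the first lens, 1/5.5 = 1/7 + 1/d_i1, which gives d_i1 = 25.667 cm.
Its lateral magnification is m_1 = -d_i1/d_o1 = -(25.667)/7 = -3.6667.
The intermediate image is 25.667 cm to the right of lens 1, so d_o2 = L - d_i1 = 59 - 25.667 = 33.333 cm.
Applying the thin-lens equation again with f_2 = 10.5 cm and d_o2 = 33.333 cm gives d_i2 = 15.328 cm.
m_2 = -(15.328)/(33.333) = -0.4599.
The system's lateral magnification is m_1 m_2 = (-3.6667)(-0.4599) = 1.6861.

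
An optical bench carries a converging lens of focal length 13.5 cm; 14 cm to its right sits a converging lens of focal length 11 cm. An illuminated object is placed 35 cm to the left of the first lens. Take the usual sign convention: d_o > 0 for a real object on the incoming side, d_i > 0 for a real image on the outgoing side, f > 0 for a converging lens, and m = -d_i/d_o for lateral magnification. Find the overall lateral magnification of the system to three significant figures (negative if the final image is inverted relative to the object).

-0.364

Applying the thin-lens equation to the first lens, 1/13.5 = 1/35 + 1/d_i1, which gives d_i1 = 21.977 cm.
Its lateral magnification is m_1 = -d_i1/d_o1 = -(21.977)/35 = -0.6279.
Since 21.977 cm > 14 cm, the first image lies past the second lens and serves as a virtual object: d_o2 = L - d_i1 = -7.977 cm.
Applying the thin-lens equation again with f_2 = 11 cm and d_o2 = -7.977 cm gives d_i2 = 4.624 cm.
m_2 = -(4.624)/(-7.977) = 0.5797.
Total m = m_1 x m_2 = (-0.6279)(0.5797) = -0.3640.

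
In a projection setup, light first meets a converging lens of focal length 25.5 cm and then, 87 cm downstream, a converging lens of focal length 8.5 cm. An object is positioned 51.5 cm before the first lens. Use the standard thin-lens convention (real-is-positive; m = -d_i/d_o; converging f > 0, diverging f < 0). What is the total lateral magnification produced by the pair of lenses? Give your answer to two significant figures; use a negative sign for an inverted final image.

Lens 1: 1/d_i1 = 1/f_1 - 1/d_o1 = 1/25.5 - 1/51.5 = 0.01980 cm^-1, so d_i1 = 50.510 cm.
m_1 = -(50.510)/51.5 = -0.9808.
That image sits 36.490 cm in front of the second lens, so d_o2 = 36.490 cm.
Lens 2: 1/d_i2 = 1/f_2 - 1/d_o2 = 1/8.5 - 1/(36.490) = 0.09024 cm^-1, so d_i2 = 11.081 cm.
m_2 = -(11.081)/(36.490) = -0.3037.
Overall magnification: m = m_1 m_2 = 0.2978.

0.30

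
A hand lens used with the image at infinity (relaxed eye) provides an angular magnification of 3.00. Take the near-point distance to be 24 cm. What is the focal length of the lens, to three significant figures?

8.00 cm

For the image at infinity, M = D/f.
f = D/M = 24/3.0 = 8.000 cm.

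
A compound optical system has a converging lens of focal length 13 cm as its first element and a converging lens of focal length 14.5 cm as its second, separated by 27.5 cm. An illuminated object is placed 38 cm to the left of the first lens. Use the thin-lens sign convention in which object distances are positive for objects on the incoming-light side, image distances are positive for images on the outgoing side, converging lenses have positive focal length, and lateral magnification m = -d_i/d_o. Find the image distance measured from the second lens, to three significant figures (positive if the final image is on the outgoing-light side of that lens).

-16.6 cm

Lens 1: 1/d_i1 = 1/f_1 - 1/d_o1 = 1/13 - 1/38 = 0.05061 cm^-1, so d_i1 = 19.760 cm.
The intermediate image is 19.760 cm to the right of lens 1, so d_o2 = L - d_i1 = 27.5 - 19.760 = 7.740 cm.
Lens 2: 1/d_i2 = 1/f_2 - 1/d_o2 = 1/14.5 - 1/(7.740) = -0.06023 cm^-1, so d_i2 = -16.602 cm.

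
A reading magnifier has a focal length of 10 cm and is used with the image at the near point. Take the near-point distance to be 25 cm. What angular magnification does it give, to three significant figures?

3.50

M = 1 + D/f = 1 + 25/10 = 3.500.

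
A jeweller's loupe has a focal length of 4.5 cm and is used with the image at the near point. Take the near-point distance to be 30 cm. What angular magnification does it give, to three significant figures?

7.67

M = 1 + D/f = 1 + 30/4.5 = 7.667.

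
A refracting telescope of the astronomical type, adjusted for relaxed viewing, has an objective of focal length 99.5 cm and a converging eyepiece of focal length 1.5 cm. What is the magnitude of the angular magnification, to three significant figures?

66.3

|M| = f_obj/|f_eye| = 99.5/1.5 = 66.333.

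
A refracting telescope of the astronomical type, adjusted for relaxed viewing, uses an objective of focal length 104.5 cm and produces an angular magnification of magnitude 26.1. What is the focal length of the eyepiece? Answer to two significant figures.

4.0 cm

|M| = f_obj/f_eye, so f_eye = f_obj/|M| = 104.5/26.1 = 4.004 cm.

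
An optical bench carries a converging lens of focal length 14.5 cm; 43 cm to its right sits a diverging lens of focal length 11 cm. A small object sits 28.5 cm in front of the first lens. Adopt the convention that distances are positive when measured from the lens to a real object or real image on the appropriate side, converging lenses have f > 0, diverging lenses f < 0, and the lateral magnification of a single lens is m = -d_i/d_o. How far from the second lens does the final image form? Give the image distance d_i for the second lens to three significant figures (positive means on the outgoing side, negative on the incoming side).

-6.06 cm

Applying the thin-lens equation to the first lens, 1/14.5 = 1/28.5 + 1/d_i1, which gives d_i1 = 29.518 cm.
That image sits 13.482 cm in front of the second lens, so d_o2 = 13.482 cm.
Applying the thin-lens equation again with f_2 = -11 cm and d_o2 = 13.482 cm gives d_i2 = -6.058 cm.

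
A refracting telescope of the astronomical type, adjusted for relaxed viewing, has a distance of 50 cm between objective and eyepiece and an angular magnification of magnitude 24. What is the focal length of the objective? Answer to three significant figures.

In normal adjustment the tube length equals f_obj + f_eye and |M| = f_obj/f_eye.
So f_obj = 24 f_eye and 24 f_eye + f_eye = 50 cm, giving f_eye = 50/25 = 2.000 cm and f_obj = 48.000 cm.

48.0 cm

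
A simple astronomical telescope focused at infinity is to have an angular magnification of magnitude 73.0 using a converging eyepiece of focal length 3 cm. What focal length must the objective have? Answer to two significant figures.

|M| = f_obj/|f_eye|, so f_obj = |M| x |f_eye| = 73.0 x 3 = 219.000 cm.

220 cm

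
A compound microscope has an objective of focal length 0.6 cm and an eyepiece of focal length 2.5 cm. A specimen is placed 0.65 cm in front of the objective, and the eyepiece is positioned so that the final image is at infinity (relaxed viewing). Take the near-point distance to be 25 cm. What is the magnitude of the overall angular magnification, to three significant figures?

Objective: 1/d_i = 1/f_obj - 1/d_o = 1/0.6 - 1/0.65 = 0.12821 cm^-1, so d_i = 7.800 cm.
m_obj = -d_i/d_o = -7.800/0.65 = -12.000.
Eyepiece angular magnification (image at infinity): M_eye = D/f_e = 25/2.5 = 10.000.
Overall M = m_obj x M_eye = (-12.000)(10.000) = -120.00.
|M| = 120.00.

120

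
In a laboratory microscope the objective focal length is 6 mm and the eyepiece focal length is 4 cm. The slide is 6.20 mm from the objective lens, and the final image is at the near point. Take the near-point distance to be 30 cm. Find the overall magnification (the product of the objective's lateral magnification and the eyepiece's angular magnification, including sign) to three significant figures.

-255

Convert to cm: f_obj = 6 mm = 0.6 cm; d_o = 6.20 mm = 0.62 cm.
Objective: 1/d_i = 1/f_obj - 1/d_o = 1/0.6 - 1/0.62 = 0.05376 cm^-1, so d_i = 18.600 cm.
m_obj = -d_i/d_o = -18.600/0.62 = -30.000.
Eyepiece angular magnification (image at near point): M_eye = 1 + D/f_e = 1 + 30/4 = 8.500.
Overall M = m_obj x M_eye = (-30.000)(8.500) = -255.00.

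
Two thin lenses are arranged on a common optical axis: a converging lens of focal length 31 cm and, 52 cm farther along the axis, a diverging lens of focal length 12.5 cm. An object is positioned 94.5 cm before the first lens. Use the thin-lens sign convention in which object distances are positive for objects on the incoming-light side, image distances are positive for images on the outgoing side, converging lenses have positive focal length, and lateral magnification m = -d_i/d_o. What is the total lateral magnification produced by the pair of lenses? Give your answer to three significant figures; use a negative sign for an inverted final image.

-0.332

First lens: d_i1 = 1/(1/31 - 1/94.5) = 46.134 cm.
m_1 = -(46.134)/94.5 = -0.4882.
The intermediate image is 46.134 cm to the right of lens 1, so d_o2 = L - d_i1 = 52 - 46.134 = 5.866 cm.
Second lens: d_i2 = 1/(1/(-12.5) - 1/(5.866)) = -3.992 cm.
m_2 = -(-3.992)/(5.866) = 0.6806.
Total m = m_1 x m_2 = (-0.4882)(0.6806) = -0.3323.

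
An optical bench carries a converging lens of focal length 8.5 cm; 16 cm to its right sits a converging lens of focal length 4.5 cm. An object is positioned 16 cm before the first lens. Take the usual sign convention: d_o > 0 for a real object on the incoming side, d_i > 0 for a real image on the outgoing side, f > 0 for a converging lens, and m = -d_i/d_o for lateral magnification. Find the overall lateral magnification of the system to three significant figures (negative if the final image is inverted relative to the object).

First lens: d_i1 = 1/(1/8.5 - 1/16) = 18.133 cm.
m_1 = -(18.133)/16 = -1.1333.
Since 18.133 cm > 16 cm, the first image lies past the second lens and serves as a virtual object: d_o2 = L - d_i1 = -2.133 cm.
Second lens: d_i2 = 1/(1/4.5 - 1/(-2.133)) = 1.447 cm.
m_2 = -(1.447)/(-2.133) = 0.6784.
Overall magnification: m = m_1 m_2 = -0.7688.

-0.769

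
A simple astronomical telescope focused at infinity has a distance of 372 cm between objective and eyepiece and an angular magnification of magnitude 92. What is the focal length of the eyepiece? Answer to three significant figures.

In normal adjustment the tube length equals f_obj + f_eye and |M| = f_obj/f_eye.
So f_obj = 92 f_eye and 92 f_eye + f_eye = 372 cm, giving f_eye = 372/93 = 4.000 cm and f_obj = 368.000 cm.

4.00 cm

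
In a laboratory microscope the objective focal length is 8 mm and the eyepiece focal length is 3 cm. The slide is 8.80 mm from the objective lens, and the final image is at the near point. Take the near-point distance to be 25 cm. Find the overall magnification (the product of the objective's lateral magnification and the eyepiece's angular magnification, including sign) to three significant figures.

Convert to cm: f_obj = 8 mm = 0.8 cm; d_o = 8.80 mm = 0.88 cm.
Objective: 1/d_i = 1/f_obj - 1/d_o = 1/0.8 - 1/0.88 = 0.11364 cm^-1, so d_i = 8.800 cm.
m_obj = -d_i/d_o = -8.800/0.88 = -10.000.
Eyepiece angular magnification (image at near point): M_eye = 1 + D/f_e = 1 + 25/3 = 9.333.
Overall M = m_obj x M_eye = (-10.000)(9.333) = -93.33.

-93.3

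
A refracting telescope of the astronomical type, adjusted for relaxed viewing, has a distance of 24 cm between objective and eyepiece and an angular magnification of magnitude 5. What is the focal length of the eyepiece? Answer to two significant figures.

In normal adjustment the tube length equals f_obj + f_eye and |M| = f_obj/f_eye.
So f_obj = 5 f_eye and 5 f_eye + f_eye = 24 cm, giving f_eye = 24/6 = 4.000 cm and f_obj = 20.000 cm.

4.0 cm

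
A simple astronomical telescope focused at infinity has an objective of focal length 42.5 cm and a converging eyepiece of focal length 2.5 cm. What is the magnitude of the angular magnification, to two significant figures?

17

|M| = f_obj/|f_eye| = 42.5/2.5 = 17.000.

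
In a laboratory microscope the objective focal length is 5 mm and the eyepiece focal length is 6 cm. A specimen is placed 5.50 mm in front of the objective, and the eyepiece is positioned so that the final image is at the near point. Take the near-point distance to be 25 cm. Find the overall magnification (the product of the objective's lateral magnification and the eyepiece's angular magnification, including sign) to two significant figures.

-52

Convert to cm: f_obj = 5 mm = 0.5 cm; d_o = 5.50 mm = 0.55 cm.
Objective: 1/d_i = 1/f_obj - 1/d_o = 1/0.5 - 1/0.55 = 0.18182 cm^-1, so d_i = 5.500 cm.
m_obj = -d_i/d_o = -5.500/0.55 = -10.000.
Eyepiece angular magnification (image at near point): M_eye = 1 + D/f_e = 1 + 25/6 = 5.167.
Overall M = m_obj x M_eye = (-10.000)(5.167) = -51.67.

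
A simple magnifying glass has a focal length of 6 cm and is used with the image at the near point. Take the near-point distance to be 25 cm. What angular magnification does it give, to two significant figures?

M = 1 + D/f = 1 + 25/6 = 5.167.

5.2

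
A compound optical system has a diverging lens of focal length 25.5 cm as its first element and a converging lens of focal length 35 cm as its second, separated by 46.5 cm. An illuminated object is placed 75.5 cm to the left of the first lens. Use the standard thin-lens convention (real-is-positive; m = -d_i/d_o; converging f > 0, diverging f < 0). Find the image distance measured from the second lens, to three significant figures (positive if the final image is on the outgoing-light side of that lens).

75.1 cm

First lens: d_i1 = 1/(1/(-25.5) - 1/75.5) = -19.062 cm.
With d_i1 < 0 the first image is virtual and lies on the object side; the object distance for lens 2 is d_o2 = 46.5 - (-19.062) = 65.562 cm.
Second lens: d_i2 = 1/(1/35 - 1/(65.562)) = 75.083 cm.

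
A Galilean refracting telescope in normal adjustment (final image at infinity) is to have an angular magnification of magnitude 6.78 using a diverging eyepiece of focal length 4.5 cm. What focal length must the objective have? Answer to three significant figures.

|M| = f_obj/|f_eye|, so f_obj = |M| x |f_eye| = 6.78 x 4.5 = 30.510 cm.

30.5 cm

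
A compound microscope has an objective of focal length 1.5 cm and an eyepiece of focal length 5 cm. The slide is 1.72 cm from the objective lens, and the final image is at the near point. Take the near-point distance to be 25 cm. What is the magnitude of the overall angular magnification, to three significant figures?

40.9

Objective: 1/d_i = 1/f_obj - 1/d_o = 1/1.5 - 1/1.72 = 0.08527 cm^-1, so d_i = 11.727 cm.
m_obj = -d_i/d_o = -11.727/1.72 = -6.818.
Eyepiece angular magnification (image at near point): M_eye = 1 + D/f_e = 1 + 25/5 = 6.000.
Overall M = m_obj x M_eye = (-6.818)(6.000) = -40.91.
|M| = 40.91.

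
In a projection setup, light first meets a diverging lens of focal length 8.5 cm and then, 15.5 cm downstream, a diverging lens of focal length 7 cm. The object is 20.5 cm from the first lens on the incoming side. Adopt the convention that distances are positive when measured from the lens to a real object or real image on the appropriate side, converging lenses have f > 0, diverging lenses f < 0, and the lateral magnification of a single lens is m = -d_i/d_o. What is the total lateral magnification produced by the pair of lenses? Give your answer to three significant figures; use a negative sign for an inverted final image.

0.0720

Lens 1: 1/d_i1 = 1/f_1 - 1/d_o1 = 1/(-8.5) - 1/20.5 = -0.16643 cm^-1, so d_i1 = -6.009 cm.
m_1 = -(-6.009)/20.5 = 0.2931.
The intermediate image is virtual, 6.009 cm to the left of lens 1, so d_o2 = L - d_i1 = 15.5 - (-6.009) = 21.509 cm.
Lens 2: 1/d_i2 = 1/f_2 - 1/d_o2 = 1/(-7) - 1/(21.509) = -0.18935 cm^-1, so d_i2 = -5.281 cm.
m_2 = -(-5.281)/(21.509) = 0.2455.
Overall magnification: m = m_1 m_2 = 0.0720.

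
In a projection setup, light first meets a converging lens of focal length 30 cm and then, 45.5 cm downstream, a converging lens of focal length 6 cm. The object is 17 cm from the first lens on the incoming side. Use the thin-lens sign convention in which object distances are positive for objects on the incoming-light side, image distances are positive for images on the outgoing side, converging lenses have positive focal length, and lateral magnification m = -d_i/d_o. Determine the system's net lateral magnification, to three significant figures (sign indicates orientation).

-0.176

Lens 1: 1/d_i1 = 1/f_1 - 1/d_o1 = 1/30 - 1/17 = -0.02549 cm^-1, so d_i1 = -39.231 cm.
m_1 = -(-39.231)/17 = 2.3077.
The intermediate image is virtual, 39.231 cm to the left of lens 1, so d_o2 = L - d_i1 = 45.5 - (-39.231) = 84.731 cm.
Lens 2: 1/d_i2 = 1/f_2 - 1/d_o2 = 1/6 - 1/(84.731) = 0.15486 cm^-1, so d_i2 = 6.457 cm.
m_2 = -(6.457)/(84.731) = -0.0762.
Overall magnification: m = m_1 m_2 = -0.1759.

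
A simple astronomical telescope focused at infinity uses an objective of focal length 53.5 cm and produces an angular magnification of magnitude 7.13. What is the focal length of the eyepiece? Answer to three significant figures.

|M| = f_obj/f_eye, so f_eye = f_obj/|M| = 53.5/7.13 = 7.504 cm.

7.50 cm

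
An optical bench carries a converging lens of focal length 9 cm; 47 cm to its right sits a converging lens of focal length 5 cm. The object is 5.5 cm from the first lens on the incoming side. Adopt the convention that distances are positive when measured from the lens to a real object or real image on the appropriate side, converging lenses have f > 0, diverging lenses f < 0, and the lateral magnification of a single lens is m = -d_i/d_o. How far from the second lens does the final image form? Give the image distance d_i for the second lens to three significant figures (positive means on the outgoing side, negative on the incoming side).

Applying the thin-lens equation to the first lens, 1/9 = 1/5.5 + 1/d_i1, which gives d_i1 = -14.143 cm.
The intermediate image is virtual, 14.143 cm to the left of lens 1, so d_o2 = L - d_i1 = 47 - (-14.143) = 61.143 cm.
Applying the thin-lens equation again with f_2 = 5 cm and d_o2 = 61.143 cm gives d_i2 = 5.445 cm.

5.45 cm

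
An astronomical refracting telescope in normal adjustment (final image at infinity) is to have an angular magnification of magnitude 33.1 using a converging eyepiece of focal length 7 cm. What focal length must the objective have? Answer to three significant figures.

|M| = f_obj/|f_eye|, so f_obj = |M| x |f_eye| = 33.1 x 7 = 231.700 cm.

232 cm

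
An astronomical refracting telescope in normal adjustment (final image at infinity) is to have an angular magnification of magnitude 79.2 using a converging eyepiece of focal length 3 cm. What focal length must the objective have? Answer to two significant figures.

240 cm

|M| = f_obj/|f_eye|, so f_obj = |M| x |f_eye| = 79.2 x 3 = 237.600 cm.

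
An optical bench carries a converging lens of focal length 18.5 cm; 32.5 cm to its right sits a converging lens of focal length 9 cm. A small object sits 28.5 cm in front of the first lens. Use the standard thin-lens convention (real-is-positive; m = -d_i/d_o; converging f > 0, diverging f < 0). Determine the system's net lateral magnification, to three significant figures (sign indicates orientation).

-0.570

Applying the thin-lens equation to the first lens, 1/18.5 = 1/28.5 + 1/d_i1, which gives d_i1 = 52.725 cm.
Its lateral magnification is m_1 = -d_i1/d_o1 = -(52.725)/28.5 = -1.8500.
Since 52.725 cm > 32.5 cm, the first image lies past the second lens and serves as a virtual object: d_o2 = L - d_i1 = -20.225 cm.
Applying the thin-lens equation again with f_2 = 9 cm and d_o2 = -20.225 cm gives d_i2 = 6.228 cm.
m_2 = -(6.228)/(-20.225) = 0.3080.
Overall magnification: m = m_1 m_2 = -0.5697.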